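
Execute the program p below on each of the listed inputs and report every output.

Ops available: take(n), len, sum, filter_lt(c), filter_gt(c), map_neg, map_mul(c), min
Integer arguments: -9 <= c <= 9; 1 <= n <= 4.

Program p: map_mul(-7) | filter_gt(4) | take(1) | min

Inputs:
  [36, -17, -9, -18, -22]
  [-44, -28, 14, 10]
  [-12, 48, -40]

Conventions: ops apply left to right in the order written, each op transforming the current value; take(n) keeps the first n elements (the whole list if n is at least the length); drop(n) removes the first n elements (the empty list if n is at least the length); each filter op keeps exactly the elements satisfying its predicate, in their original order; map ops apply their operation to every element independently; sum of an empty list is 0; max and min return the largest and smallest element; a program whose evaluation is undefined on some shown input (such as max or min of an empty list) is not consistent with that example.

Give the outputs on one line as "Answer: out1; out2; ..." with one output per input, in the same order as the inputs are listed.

Execution, op by op:
  [36, -17, -9, -18, -22] -> [-252, 119, 63, 126, 154] -> [119, 63, 126, 154] -> [119] -> 119
  [-44, -28, 14, 10] -> [308, 196, -98, -70] -> [308, 196] -> [308] -> 308
  [-12, 48, -40] -> [84, -336, 280] -> [84, 280] -> [84] -> 84

119; 308; 84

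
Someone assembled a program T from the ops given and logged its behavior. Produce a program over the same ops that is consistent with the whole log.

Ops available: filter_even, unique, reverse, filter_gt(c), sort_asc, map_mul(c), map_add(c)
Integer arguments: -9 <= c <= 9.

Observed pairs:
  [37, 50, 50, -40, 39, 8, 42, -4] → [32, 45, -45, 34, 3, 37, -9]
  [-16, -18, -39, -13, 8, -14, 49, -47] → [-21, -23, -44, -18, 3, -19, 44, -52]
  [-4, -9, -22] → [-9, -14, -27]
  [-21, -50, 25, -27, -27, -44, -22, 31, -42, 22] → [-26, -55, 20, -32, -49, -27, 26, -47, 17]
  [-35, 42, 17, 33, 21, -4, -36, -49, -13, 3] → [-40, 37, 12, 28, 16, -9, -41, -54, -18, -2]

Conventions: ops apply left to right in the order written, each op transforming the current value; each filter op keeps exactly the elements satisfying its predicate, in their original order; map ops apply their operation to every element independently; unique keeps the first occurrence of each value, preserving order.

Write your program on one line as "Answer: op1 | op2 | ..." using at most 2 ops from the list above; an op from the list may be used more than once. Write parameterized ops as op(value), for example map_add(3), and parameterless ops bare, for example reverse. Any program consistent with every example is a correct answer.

map_add(-5) | unique

Check, running the answer program on each example:
  [37, 50, 50, -40, 39, 8, 42, -4] -> [32, 45, 45, -45, 34, 3, 37, -9] -> [32, 45, -45, 34, 3, 37, -9]
  [-16, -18, -39, -13, 8, -14, 49, -47] -> [-21, -23, -44, -18, 3, -19, 44, -52] -> [-21, -23, -44, -18, 3, -19, 44, -52]
  [-4, -9, -22] -> [-9, -14, -27] -> [-9, -14, -27]
  [-21, -50, 25, -27, -27, -44, -22, 31, -42, 22] -> [-26, -55, 20, -32, -32, -49, -27, 26, -47, 17] -> [-26, -55, 20, -32, -49, -27, 26, -47, 17]
  [-35, 42, 17, 33, 21, -4, -36, -49, -13, 3] -> [-40, 37, 12, 28, 16, -9, -41, -54, -18, -2] -> [-40, 37, 12, 28, 16, -9, -41, -54, -18, -2]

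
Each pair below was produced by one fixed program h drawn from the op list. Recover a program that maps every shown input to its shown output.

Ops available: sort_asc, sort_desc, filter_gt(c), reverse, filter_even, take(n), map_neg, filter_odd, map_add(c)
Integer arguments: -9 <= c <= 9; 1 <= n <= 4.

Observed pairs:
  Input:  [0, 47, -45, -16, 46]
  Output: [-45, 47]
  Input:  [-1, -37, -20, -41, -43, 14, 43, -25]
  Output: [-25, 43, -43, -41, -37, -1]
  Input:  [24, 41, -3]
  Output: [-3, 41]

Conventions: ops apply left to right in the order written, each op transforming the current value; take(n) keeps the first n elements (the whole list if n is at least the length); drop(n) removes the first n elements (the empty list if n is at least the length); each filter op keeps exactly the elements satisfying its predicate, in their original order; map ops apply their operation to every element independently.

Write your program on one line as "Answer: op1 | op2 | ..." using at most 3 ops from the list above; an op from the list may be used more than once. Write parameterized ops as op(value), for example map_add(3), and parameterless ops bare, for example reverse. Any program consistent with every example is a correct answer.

filter_odd | reverse

Check, running the answer program on each example:
  [0, 47, -45, -16, 46] -> [47, -45] -> [-45, 47]
  [-1, -37, -20, -41, -43, 14, 43, -25] -> [-1, -37, -41, -43, 43, -25] -> [-25, 43, -43, -41, -37, -1]
  [24, 41, -3] -> [41, -3] -> [-3, 41]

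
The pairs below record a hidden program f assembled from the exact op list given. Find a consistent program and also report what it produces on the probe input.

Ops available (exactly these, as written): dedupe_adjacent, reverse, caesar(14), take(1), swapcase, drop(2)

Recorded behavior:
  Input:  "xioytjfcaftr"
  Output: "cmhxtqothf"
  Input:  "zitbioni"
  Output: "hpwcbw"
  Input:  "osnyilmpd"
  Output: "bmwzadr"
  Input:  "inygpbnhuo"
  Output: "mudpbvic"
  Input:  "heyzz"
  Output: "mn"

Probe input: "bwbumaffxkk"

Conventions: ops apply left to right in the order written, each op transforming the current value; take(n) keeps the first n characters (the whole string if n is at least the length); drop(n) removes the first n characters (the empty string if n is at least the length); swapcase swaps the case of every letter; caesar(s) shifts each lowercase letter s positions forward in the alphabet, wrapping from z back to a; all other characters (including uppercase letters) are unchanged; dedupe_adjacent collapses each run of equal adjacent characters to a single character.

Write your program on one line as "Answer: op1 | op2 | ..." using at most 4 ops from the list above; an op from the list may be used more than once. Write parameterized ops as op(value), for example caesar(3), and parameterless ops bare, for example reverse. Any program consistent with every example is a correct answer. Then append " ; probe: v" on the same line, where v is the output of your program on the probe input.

dedupe_adjacent | caesar(14) | drop(2) ; probe: "piaotly"

Check, running the answer program on each example:
  "xioytjfcaftr" -> "xioytjfcaftr" -> "lwcmhxtqothf" -> "cmhxtqothf"
  "zitbioni" -> "zitbioni" -> "nwhpwcbw" -> "hpwcbw"
  "osnyilmpd" -> "osnyilmpd" -> "cgbmwzadr" -> "bmwzadr"
  "inygpbnhuo" -> "inygpbnhuo" -> "wbmudpbvic" -> "mudpbvic"
  "heyzz" -> "heyz" -> "vsmn" -> "mn"
  probe: "bwbumaffxkk" -> "bwbumafxk" -> "pkpiaotly" -> "piaotly"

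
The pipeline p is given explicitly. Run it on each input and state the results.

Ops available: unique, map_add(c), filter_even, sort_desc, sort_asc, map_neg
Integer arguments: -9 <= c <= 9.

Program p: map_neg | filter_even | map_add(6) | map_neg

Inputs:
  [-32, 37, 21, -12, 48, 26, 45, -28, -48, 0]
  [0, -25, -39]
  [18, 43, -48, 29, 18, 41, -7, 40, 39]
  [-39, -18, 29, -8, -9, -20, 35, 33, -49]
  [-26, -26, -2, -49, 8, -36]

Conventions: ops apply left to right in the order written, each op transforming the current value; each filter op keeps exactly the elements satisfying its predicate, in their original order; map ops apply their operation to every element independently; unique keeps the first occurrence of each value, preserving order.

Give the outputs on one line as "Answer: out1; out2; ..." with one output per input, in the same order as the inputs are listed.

[-38, -18, 42, 20, -34, -54, -6]; [-6]; [12, -54, 12, 34]; [-24, -14, -26]; [-32, -32, -8, 2, -42]

Execution, op by op:
  [-32, 37, 21, -12, 48, 26, 45, -28, -48, 0] -> [32, -37, -21, 12, -48, -26, -45, 28, 48, 0] -> [32, 12, -48, -26, 28, 48, 0] -> [38, 18, -42, -20, 34, 54, 6] -> [-38, -18, 42, 20, -34, -54, -6]
  [0, -25, -39] -> [0, 25, 39] -> [0] -> [6] -> [-6]
  [18, 43, -48, 29, 18, 41, -7, 40, 39] -> [-18, -43, 48, -29, -18, -41, 7, -40, -39] -> [-18, 48, -18, -40] -> [-12, 54, -12, -34] -> [12, -54, 12, 34]
  [-39, -18, 29, -8, -9, -20, 35, 33, -49] -> [39, 18, -29, 8, 9, 20, -35, -33, 49] -> [18, 8, 20] -> [24, 14, 26] -> [-24, -14, -26]
  [-26, -26, -2, -49, 8, -36] -> [26, 26, 2, 49, -8, 36] -> [26, 26, 2, -8, 36] -> [32, 32, 8, -2, 42] -> [-32, -32, -8, 2, -42]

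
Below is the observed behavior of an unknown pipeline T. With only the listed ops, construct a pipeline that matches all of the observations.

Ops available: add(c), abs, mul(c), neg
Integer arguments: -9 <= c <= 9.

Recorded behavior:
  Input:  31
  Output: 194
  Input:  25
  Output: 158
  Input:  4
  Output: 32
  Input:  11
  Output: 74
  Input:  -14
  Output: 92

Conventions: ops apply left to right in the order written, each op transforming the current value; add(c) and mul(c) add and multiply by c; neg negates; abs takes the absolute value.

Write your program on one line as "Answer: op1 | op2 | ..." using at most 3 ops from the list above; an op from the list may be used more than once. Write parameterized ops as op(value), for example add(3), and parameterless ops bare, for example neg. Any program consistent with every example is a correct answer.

mul(-6) | abs | add(8)

Check, running the answer program on each example:
  31 -> -186 -> 186 -> 194
  25 -> -150 -> 150 -> 158
  4 -> -24 -> 24 -> 32
  11 -> -66 -> 66 -> 74
  -14 -> 84 -> 84 -> 92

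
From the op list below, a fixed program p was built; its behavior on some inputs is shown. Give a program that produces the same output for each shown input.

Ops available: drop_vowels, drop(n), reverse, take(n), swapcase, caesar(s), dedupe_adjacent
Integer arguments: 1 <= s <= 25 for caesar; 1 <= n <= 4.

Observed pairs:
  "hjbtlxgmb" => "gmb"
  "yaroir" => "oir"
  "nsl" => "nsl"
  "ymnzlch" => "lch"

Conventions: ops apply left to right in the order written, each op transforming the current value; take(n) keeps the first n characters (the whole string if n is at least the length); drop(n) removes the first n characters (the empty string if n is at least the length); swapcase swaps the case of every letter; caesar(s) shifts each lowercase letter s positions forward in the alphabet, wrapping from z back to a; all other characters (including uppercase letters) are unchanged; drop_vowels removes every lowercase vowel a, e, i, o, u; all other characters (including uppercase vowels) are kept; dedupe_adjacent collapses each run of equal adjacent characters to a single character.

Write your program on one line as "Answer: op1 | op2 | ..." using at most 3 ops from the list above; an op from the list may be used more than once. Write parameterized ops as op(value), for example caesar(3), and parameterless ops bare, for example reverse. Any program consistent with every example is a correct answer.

reverse | take(3) | reverse

Check, running the answer program on each example:
  "hjbtlxgmb" -> "bmgxltbjh" -> "bmg" -> "gmb"
  "yaroir" -> "rioray" -> "rio" -> "oir"
  "nsl" -> "lsn" -> "lsn" -> "nsl"
  "ymnzlch" -> "hclznmy" -> "hcl" -> "lch"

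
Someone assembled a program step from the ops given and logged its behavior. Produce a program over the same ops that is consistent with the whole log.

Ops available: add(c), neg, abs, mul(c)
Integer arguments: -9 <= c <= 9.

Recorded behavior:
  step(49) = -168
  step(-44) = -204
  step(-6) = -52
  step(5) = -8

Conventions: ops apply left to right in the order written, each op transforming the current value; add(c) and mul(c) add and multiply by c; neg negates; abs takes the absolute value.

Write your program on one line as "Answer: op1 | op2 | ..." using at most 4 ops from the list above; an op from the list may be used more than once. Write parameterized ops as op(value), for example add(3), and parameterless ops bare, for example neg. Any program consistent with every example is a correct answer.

add(-7) | abs | neg | mul(4)

Check, running the answer program on each example:
  49 -> 42 -> 42 -> -42 -> -168
  -44 -> -51 -> 51 -> -51 -> -204
  -6 -> -13 -> 13 -> -13 -> -52
  5 -> -2 -> 2 -> -2 -> -8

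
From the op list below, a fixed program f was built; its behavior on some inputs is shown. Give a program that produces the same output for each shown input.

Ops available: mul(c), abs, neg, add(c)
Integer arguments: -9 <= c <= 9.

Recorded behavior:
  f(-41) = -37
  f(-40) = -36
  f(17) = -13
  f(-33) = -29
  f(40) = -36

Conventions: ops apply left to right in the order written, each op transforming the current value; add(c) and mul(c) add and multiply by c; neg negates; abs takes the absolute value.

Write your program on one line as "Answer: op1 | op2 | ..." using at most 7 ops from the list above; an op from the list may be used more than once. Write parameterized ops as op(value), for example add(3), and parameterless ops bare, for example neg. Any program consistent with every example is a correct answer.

abs | add(3) | add(-8) | neg | add(-3) | add(2)

Check, running the answer program on each example:
  -41 -> 41 -> 44 -> 36 -> -36 -> -39 -> -37
  -40 -> 40 -> 43 -> 35 -> -35 -> -38 -> -36
  17 -> 17 -> 20 -> 12 -> -12 -> -15 -> -13
  -33 -> 33 -> 36 -> 28 -> -28 -> -31 -> -29
  40 -> 40 -> 43 -> 35 -> -35 -> -38 -> -36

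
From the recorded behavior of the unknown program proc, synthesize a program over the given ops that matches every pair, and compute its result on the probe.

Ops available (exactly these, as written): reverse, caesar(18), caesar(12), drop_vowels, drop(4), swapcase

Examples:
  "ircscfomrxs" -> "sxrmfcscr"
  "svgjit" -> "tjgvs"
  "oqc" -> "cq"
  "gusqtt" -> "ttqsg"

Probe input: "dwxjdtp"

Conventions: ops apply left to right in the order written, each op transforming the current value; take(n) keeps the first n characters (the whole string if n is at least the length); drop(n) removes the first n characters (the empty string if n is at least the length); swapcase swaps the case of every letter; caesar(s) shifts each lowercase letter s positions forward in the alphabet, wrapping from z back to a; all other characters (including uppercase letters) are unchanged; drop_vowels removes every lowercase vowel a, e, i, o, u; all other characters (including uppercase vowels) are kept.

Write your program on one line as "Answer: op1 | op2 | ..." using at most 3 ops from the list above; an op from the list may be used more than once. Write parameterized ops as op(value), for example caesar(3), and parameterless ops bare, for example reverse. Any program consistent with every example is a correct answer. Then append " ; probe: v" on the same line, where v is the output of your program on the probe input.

reverse | drop_vowels ; probe: "ptdjxwd"

Check, running the answer program on each example:
  "ircscfomrxs" -> "sxrmofcscri" -> "sxrmfcscr"
  "svgjit" -> "tijgvs" -> "tjgvs"
  "oqc" -> "cqo" -> "cq"
  "gusqtt" -> "ttqsug" -> "ttqsg"
  probe: "dwxjdtp" -> "ptdjxwd" -> "ptdjxwd"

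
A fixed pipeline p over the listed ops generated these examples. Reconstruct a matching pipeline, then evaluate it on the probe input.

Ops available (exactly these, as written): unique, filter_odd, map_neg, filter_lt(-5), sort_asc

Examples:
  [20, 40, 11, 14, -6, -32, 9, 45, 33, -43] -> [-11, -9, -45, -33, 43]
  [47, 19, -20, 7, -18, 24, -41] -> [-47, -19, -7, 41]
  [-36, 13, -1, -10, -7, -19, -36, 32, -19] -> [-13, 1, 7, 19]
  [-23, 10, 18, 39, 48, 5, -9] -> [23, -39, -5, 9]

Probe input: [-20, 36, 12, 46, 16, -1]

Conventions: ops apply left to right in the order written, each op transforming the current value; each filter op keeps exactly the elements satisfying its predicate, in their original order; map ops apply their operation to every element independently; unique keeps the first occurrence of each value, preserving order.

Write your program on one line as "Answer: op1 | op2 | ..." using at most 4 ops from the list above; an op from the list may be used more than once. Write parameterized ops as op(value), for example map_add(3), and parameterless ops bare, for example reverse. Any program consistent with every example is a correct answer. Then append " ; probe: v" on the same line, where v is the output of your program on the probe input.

filter_odd | map_neg | unique ; probe: [1]

Check, running the answer program on each example:
  [20, 40, 11, 14, -6, -32, 9, 45, 33, -43] -> [11, 9, 45, 33, -43] -> [-11, -9, -45, -33, 43] -> [-11, -9, -45, -33, 43]
  [47, 19, -20, 7, -18, 24, -41] -> [47, 19, 7, -41] -> [-47, -19, -7, 41] -> [-47, -19, -7, 41]
  [-36, 13, -1, -10, -7, -19, -36, 32, -19] -> [13, -1, -7, -19, -19] -> [-13, 1, 7, 19, 19] -> [-13, 1, 7, 19]
  [-23, 10, 18, 39, 48, 5, -9] -> [-23, 39, 5, -9] -> [23, -39, -5, 9] -> [23, -39, -5, 9]
  probe: [-20, 36, 12, 46, 16, -1] -> [-1] -> [1] -> [1]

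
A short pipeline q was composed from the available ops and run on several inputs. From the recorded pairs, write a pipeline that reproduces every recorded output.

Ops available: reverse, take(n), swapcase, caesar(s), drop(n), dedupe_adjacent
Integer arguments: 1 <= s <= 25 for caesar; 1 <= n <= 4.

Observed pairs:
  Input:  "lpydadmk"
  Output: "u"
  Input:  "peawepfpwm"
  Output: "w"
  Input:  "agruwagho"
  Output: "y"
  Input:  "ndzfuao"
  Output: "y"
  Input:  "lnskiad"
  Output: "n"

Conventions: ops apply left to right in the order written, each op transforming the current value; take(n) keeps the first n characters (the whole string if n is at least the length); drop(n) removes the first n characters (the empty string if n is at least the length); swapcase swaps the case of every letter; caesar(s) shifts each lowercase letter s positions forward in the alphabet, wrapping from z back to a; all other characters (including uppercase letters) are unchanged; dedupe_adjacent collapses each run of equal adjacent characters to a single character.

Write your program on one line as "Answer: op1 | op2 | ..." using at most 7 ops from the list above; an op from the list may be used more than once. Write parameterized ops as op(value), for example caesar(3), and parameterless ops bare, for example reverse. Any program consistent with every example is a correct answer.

reverse | take(3) | take(2) | caesar(1) | caesar(9) | take(1)

Check, running the answer program on each example:
  "lpydadmk" -> "kmdadypl" -> "kmd" -> "km" -> "ln" -> "uw" -> "u"
  "peawepfpwm" -> "mwpfpewaep" -> "mwp" -> "mw" -> "nx" -> "wg" -> "w"
  "agruwagho" -> "ohgawurga" -> "ohg" -> "oh" -> "pi" -> "yr" -> "y"
  "ndzfuao" -> "oaufzdn" -> "oau" -> "oa" -> "pb" -> "yk" -> "y"
  "lnskiad" -> "daiksnl" -> "dai" -> "da" -> "eb" -> "nk" -> "n"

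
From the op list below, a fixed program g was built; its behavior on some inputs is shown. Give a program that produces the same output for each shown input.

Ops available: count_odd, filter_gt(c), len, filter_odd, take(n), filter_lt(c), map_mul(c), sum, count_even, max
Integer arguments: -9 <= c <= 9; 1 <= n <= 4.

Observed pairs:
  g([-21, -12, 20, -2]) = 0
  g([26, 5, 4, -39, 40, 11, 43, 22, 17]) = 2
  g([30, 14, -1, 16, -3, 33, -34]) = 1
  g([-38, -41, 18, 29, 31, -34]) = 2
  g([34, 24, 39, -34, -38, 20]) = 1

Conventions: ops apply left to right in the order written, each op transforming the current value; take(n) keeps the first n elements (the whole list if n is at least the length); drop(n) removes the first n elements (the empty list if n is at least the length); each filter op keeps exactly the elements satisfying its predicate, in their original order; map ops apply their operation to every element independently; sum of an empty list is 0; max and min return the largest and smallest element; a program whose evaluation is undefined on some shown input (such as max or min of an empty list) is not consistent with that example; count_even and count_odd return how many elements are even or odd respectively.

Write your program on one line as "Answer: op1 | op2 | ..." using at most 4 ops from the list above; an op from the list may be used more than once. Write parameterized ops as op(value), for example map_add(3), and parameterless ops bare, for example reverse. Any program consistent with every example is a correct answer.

filter_odd | take(4) | filter_gt(6) | len

Check, running the answer program on each example:
  [-21, -12, 20, -2] -> [-21] -> [-21] -> [] -> 0
  [26, 5, 4, -39, 40, 11, 43, 22, 17] -> [5, -39, 11, 43, 17] -> [5, -39, 11, 43] -> [11, 43] -> 2
  [30, 14, -1, 16, -3, 33, -34] -> [-1, -3, 33] -> [-1, -3, 33] -> [33] -> 1
  [-38, -41, 18, 29, 31, -34] -> [-41, 29, 31] -> [-41, 29, 31] -> [29, 31] -> 2
  [34, 24, 39, -34, -38, 20] -> [39] -> [39] -> [39] -> 1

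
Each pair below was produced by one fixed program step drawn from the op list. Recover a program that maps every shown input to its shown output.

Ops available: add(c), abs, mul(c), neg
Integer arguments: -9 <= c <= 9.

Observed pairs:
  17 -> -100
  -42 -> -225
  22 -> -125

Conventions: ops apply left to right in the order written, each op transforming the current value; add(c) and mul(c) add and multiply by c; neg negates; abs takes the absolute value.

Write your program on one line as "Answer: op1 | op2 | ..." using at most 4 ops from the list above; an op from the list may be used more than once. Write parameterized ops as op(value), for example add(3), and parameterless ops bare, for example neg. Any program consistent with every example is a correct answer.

abs | add(3) | mul(-5)

Check, running the answer program on each example:
  17 -> 17 -> 20 -> -100
  -42 -> 42 -> 45 -> -225
  22 -> 22 -> 25 -> -125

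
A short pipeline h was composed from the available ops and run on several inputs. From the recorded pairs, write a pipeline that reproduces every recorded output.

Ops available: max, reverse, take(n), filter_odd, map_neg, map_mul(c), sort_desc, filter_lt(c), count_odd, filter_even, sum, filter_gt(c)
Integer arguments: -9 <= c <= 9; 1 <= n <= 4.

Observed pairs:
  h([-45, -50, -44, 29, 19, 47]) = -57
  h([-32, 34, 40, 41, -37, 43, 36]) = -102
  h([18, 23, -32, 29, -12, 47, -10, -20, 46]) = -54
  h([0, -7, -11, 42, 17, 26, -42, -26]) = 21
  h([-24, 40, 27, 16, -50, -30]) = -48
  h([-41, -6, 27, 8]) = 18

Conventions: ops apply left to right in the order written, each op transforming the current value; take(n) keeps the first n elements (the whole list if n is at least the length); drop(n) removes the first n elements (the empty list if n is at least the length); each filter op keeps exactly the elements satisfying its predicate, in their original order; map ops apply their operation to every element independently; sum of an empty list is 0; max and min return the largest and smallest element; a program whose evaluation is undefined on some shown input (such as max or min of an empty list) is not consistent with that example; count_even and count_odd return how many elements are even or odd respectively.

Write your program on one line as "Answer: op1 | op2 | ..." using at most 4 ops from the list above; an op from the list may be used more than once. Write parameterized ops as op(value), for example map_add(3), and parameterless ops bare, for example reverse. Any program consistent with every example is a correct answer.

filter_gt(-8) | sort_desc | map_mul(-3) | max

Check, running the answer program on each example:
  [-45, -50, -44, 29, 19, 47] -> [29, 19, 47] -> [47, 29, 19] -> [-141, -87, -57] -> -57
  [-32, 34, 40, 41, -37, 43, 36] -> [34, 40, 41, 43, 36] -> [43, 41, 40, 36, 34] -> [-129, -123, -120, -108, -102] -> -102
  [18, 23, -32, 29, -12, 47, -10, -20, 46] -> [18, 23, 29, 47, 46] -> [47, 46, 29, 23, 18] -> [-141, -138, -87, -69, -54] -> -54
  [0, -7, -11, 42, 17, 26, -42, -26] -> [0, -7, 42, 17, 26] -> [42, 26, 17, 0, -7] -> [-126, -78, -51, 0, 21] -> 21
  [-24, 40, 27, 16, -50, -30] -> [40, 27, 16] -> [40, 27, 16] -> [-120, -81, -48] -> -48
  [-41, -6, 27, 8] -> [-6, 27, 8] -> [27, 8, -6] -> [-81, -24, 18] -> 18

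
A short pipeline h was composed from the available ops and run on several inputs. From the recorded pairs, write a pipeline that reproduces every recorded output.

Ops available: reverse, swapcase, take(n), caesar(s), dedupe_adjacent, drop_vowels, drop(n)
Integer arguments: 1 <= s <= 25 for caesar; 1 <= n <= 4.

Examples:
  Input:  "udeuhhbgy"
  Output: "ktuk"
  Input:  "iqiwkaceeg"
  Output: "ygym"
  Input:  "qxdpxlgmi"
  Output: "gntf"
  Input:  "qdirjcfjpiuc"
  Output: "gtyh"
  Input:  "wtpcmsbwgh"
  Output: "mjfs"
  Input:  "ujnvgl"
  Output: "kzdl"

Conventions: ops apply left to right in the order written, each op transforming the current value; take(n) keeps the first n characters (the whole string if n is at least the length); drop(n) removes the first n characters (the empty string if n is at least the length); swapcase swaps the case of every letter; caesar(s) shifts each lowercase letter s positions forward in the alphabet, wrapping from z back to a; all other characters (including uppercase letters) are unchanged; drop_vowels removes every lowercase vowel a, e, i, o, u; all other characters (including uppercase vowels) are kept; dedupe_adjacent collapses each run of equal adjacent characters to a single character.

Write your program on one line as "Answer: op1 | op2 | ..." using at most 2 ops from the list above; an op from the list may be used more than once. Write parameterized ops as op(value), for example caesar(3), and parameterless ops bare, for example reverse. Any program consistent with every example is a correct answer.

take(4) | caesar(16)

Check, running the answer program on each example:
  "udeuhhbgy" -> "udeu" -> "ktuk"
  "iqiwkaceeg" -> "iqiw" -> "ygym"
  "qxdpxlgmi" -> "qxdp" -> "gntf"
  "qdirjcfjpiuc" -> "qdir" -> "gtyh"
  "wtpcmsbwgh" -> "wtpc" -> "mjfs"
  "ujnvgl" -> "ujnv" -> "kzdl"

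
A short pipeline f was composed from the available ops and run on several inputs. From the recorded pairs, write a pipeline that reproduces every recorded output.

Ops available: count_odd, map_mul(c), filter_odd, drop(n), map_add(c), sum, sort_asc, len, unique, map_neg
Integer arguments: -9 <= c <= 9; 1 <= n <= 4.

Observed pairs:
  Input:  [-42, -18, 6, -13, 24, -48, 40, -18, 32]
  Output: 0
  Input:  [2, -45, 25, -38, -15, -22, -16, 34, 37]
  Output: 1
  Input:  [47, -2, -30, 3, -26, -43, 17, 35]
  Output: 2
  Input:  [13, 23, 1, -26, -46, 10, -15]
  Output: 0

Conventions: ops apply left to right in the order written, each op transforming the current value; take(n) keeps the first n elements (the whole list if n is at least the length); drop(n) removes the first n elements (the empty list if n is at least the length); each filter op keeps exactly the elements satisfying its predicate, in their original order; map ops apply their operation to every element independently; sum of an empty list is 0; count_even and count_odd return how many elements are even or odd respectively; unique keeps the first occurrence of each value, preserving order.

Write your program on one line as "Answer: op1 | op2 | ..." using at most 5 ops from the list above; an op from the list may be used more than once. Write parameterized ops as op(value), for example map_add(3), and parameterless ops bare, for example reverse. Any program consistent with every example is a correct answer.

drop(4) | filter_odd | drop(1) | map_add(-2) | count_odd

Check, running the answer program on each example:
  [-42, -18, 6, -13, 24, -48, 40, -18, 32] -> [24, -48, 40, -18, 32] -> [] -> [] -> [] -> 0
  [2, -45, 25, -38, -15, -22, -16, 34, 37] -> [-15, -22, -16, 34, 37] -> [-15, 37] -> [37] -> [35] -> 1
  [47, -2, -30, 3, -26, -43, 17, 35] -> [-26, -43, 17, 35] -> [-43, 17, 35] -> [17, 35] -> [15, 33] -> 2
  [13, 23, 1, -26, -46, 10, -15] -> [-46, 10, -15] -> [-15] -> [] -> [] -> 0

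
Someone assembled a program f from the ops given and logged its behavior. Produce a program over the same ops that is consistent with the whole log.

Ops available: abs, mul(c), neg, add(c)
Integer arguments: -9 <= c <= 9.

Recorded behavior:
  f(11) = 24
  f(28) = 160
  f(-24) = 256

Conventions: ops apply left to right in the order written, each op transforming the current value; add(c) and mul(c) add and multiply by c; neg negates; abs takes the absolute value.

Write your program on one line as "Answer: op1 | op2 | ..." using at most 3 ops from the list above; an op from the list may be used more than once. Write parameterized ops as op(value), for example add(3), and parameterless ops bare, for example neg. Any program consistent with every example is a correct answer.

add(-8) | mul(-8) | abs

Check, running the answer program on each example:
  11 -> 3 -> -24 -> 24
  28 -> 20 -> -160 -> 160
  -24 -> -32 -> 256 -> 256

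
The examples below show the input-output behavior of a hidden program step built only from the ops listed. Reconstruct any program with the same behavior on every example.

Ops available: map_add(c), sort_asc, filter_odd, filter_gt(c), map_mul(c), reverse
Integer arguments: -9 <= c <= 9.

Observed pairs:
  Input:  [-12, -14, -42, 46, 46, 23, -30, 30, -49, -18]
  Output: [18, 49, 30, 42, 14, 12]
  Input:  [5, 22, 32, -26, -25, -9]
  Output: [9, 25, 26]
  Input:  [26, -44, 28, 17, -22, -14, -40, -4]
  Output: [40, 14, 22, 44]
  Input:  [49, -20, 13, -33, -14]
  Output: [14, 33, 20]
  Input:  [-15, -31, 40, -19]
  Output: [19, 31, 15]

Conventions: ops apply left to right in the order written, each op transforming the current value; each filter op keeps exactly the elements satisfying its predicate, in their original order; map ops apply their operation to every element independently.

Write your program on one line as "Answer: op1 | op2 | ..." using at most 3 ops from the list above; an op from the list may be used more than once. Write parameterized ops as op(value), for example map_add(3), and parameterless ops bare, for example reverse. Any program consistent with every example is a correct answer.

map_mul(-1) | reverse | filter_gt(4)

Check, running the answer program on each example:
  [-12, -14, -42, 46, 46, 23, -30, 30, -49, -18] -> [12, 14, 42, -46, -46, -23, 30, -30, 49, 18] -> [18, 49, -30, 30, -23, -46, -46, 42, 14, 12] -> [18, 49, 30, 42, 14, 12]
  [5, 22, 32, -26, -25, -9] -> [-5, -22, -32, 26, 25, 9] -> [9, 25, 26, -32, -22, -5] -> [9, 25, 26]
  [26, -44, 28, 17, -22, -14, -40, -4] -> [-26, 44, -28, -17, 22, 14, 40, 4] -> [4, 40, 14, 22, -17, -28, 44, -26] -> [40, 14, 22, 44]
  [49, -20, 13, -33, -14] -> [-49, 20, -13, 33, 14] -> [14, 33, -13, 20, -49] -> [14, 33, 20]
  [-15, -31, 40, -19] -> [15, 31, -40, 19] -> [19, -40, 31, 15] -> [19, 31, 15]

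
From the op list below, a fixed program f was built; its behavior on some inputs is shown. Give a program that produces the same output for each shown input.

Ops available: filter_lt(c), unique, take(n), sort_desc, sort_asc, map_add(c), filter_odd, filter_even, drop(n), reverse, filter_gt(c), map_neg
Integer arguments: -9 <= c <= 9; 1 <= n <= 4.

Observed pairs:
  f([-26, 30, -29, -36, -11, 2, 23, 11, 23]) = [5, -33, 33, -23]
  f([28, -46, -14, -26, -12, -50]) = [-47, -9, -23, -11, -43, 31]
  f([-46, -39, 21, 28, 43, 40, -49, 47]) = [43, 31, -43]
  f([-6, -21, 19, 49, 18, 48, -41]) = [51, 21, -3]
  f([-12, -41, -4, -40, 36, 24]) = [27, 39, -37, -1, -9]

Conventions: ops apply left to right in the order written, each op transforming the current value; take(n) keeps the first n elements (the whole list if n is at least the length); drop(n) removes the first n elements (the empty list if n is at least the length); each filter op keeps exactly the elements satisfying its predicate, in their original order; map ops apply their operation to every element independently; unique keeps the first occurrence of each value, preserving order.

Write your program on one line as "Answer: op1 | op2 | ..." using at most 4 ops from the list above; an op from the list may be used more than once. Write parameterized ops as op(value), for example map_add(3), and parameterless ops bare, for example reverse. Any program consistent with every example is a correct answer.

map_add(3) | unique | reverse | filter_odd

Check, running the answer program on each example:
  [-26, 30, -29, -36, -11, 2, 23, 11, 23] -> [-23, 33, -26, -33, -8, 5, 26, 14, 26] -> [-23, 33, -26, -33, -8, 5, 26, 14] -> [14, 26, 5, -8, -33, -26, 33, -23] -> [5, -33, 33, -23]
  [28, -46, -14, -26, -12, -50] -> [31, -43, -11, -23, -9, -47] -> [31, -43, -11, -23, -9, -47] -> [-47, -9, -23, -11, -43, 31] -> [-47, -9, -23, -11, -43, 31]
  [-46, -39, 21, 28, 43, 40, -49, 47] -> [-43, -36, 24, 31, 46, 43, -46, 50] -> [-43, -36, 24, 31, 46, 43, -46, 50] -> [50, -46, 43, 46, 31, 24, -36, -43] -> [43, 31, -43]
  [-6, -21, 19, 49, 18, 48, -41] -> [-3, -18, 22, 52, 21, 51, -38] -> [-3, -18, 22, 52, 21, 51, -38] -> [-38, 51, 21, 52, 22, -18, -3] -> [51, 21, -3]
  [-12, -41, -4, -40, 36, 24] -> [-9, -38, -1, -37, 39, 27] -> [-9, -38, -1, -37, 39, 27] -> [27, 39, -37, -1, -38, -9] -> [27, 39, -37, -1, -9]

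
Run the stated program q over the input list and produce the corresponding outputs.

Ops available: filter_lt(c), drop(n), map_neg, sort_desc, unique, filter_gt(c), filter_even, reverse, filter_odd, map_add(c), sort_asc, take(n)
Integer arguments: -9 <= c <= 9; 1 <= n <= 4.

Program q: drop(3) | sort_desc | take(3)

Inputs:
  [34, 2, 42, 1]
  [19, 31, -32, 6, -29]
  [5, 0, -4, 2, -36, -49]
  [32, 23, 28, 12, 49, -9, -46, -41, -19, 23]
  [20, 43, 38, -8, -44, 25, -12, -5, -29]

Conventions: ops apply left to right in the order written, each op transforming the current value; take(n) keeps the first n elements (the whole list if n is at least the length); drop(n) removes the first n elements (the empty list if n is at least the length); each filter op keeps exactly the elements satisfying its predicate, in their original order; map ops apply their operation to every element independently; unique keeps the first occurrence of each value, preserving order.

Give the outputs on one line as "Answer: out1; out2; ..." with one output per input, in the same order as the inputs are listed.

Execution, op by op:
  [34, 2, 42, 1] -> [1] -> [1] -> [1]
  [19, 31, -32, 6, -29] -> [6, -29] -> [6, -29] -> [6, -29]
  [5, 0, -4, 2, -36, -49] -> [2, -36, -49] -> [2, -36, -49] -> [2, -36, -49]
  [32, 23, 28, 12, 49, -9, -46, -41, -19, 23] -> [12, 49, -9, -46, -41, -19, 23] -> [49, 23, 12, -9, -19, -41, -46] -> [49, 23, 12]
  [20, 43, 38, -8, -44, 25, -12, -5, -29] -> [-8, -44, 25, -12, -5, -29] -> [25, -5, -8, -12, -29, -44] -> [25, -5, -8]

[1]; [6, -29]; [2, -36, -49]; [49, 23, 12]; [25, -5, -8]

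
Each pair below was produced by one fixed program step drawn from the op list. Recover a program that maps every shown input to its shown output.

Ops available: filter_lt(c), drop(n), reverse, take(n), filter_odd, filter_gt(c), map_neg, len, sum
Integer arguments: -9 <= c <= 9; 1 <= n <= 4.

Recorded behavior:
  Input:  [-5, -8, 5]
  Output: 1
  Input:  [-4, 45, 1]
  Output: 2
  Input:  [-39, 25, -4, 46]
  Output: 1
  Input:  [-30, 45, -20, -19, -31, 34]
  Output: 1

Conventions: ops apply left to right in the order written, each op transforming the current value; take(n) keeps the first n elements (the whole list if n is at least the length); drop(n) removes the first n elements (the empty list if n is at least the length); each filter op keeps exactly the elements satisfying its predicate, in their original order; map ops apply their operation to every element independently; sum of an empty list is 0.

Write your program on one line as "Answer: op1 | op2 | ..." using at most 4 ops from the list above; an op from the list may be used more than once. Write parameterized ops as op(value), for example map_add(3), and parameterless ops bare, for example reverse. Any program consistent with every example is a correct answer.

take(4) | filter_odd | filter_gt(-3) | len

Check, running the answer program on each example:
  [-5, -8, 5] -> [-5, -8, 5] -> [-5, 5] -> [5] -> 1
  [-4, 45, 1] -> [-4, 45, 1] -> [45, 1] -> [45, 1] -> 2
  [-39, 25, -4, 46] -> [-39, 25, -4, 46] -> [-39, 25] -> [25] -> 1
  [-30, 45, -20, -19, -31, 34] -> [-30, 45, -20, -19] -> [45, -19] -> [45] -> 1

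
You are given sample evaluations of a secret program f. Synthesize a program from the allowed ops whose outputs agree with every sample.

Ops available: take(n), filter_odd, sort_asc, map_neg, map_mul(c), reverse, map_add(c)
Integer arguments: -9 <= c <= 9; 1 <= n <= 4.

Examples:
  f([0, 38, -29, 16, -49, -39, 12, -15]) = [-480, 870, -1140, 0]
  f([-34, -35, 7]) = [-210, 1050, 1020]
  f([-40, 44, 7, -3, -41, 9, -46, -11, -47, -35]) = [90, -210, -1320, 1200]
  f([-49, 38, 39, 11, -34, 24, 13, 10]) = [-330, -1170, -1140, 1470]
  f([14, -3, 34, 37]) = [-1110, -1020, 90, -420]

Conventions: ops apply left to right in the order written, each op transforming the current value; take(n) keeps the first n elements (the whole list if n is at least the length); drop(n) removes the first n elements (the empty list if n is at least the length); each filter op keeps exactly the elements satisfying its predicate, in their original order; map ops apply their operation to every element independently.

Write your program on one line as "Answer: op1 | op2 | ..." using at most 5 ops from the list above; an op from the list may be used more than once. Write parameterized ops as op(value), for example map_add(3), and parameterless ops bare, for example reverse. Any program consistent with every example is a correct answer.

take(4) | map_mul(-5) | map_mul(-6) | reverse | map_neg

Check, running the answer program on each example:
  [0, 38, -29, 16, -49, -39, 12, -15] -> [0, 38, -29, 16] -> [0, -190, 145, -80] -> [0, 1140, -870, 480] -> [480, -870, 1140, 0] -> [-480, 870, -1140, 0]
  [-34, -35, 7] -> [-34, -35, 7] -> [170, 175, -35] -> [-1020, -1050, 210] -> [210, -1050, -1020] -> [-210, 1050, 1020]
  [-40, 44, 7, -3, -41, 9, -46, -11, -47, -35] -> [-40, 44, 7, -3] -> [200, -220, -35, 15] -> [-1200, 1320, 210, -90] -> [-90, 210, 1320, -1200] -> [90, -210, -1320, 1200]
  [-49, 38, 39, 11, -34, 24, 13, 10] -> [-49, 38, 39, 11] -> [245, -190, -195, -55] -> [-1470, 1140, 1170, 330] -> [330, 1170, 1140, -1470] -> [-330, -1170, -1140, 1470]
  [14, -3, 34, 37] -> [14, -3, 34, 37] -> [-70, 15, -170, -185] -> [420, -90, 1020, 1110] -> [1110, 1020, -90, 420] -> [-1110, -1020, 90, -420]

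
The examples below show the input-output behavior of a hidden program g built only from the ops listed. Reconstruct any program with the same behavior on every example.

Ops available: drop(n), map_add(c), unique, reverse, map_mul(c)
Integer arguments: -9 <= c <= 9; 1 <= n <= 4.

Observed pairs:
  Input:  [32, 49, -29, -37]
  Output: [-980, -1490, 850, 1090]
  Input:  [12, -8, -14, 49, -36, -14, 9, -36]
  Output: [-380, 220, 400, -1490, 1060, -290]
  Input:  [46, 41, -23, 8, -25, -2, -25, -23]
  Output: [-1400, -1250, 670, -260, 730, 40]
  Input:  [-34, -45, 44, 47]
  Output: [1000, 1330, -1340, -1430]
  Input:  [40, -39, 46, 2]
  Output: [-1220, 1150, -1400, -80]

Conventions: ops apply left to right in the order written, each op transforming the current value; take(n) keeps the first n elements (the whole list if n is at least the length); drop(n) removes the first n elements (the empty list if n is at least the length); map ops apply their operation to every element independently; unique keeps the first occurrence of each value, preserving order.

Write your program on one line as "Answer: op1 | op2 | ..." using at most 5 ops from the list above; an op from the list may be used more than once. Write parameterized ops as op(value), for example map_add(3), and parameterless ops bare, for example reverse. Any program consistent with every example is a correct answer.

map_mul(-3) | map_add(-2) | unique | map_mul(-2) | map_mul(-5)

Check, running the answer program on each example:
  [32, 49, -29, -37] -> [-96, -147, 87, 111] -> [-98, -149, 85, 109] -> [-98, -149, 85, 109] -> [196, 298, -170, -218] -> [-980, -1490, 850, 1090]
  [12, -8, -14, 49, -36, -14, 9, -36] -> [-36, 24, 42, -147, 108, 42, -27, 108] -> [-38, 22, 40, -149, 106, 40, -29, 106] -> [-38, 22, 40, -149, 106, -29] -> [76, -44, -80, 298, -212, 58] -> [-380, 220, 400, -1490, 1060, -290]
  [46, 41, -23, 8, -25, -2, -25, -23] -> [-138, -123, 69, -24, 75, 6, 75, 69] -> [-140, -125, 67, -26, 73, 4, 73, 67] -> [-140, -125, 67, -26, 73, 4] -> [280, 250, -134, 52, -146, -8] -> [-1400, -1250, 670, -260, 730, 40]
  [-34, -45, 44, 47] -> [102, 135, -132, -141] -> [100, 133, -134, -143] -> [100, 133, -134, -143] -> [-200, -266, 268, 286] -> [1000, 1330, -1340, -1430]
  [40, -39, 46, 2] -> [-120, 117, -138, -6] -> [-122, 115, -140, -8] -> [-122, 115, -140, -8] -> [244, -230, 280, 16] -> [-1220, 1150, -1400, -80]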